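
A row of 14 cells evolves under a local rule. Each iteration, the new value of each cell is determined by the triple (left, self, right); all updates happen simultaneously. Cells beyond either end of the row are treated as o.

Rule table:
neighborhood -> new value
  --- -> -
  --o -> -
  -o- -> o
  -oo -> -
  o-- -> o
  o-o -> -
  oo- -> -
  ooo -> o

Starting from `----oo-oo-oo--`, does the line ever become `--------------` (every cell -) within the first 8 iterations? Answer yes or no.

iteration 1: o-----------o-
iteration 2: -o----------o-
iteration 3: -oo---------o-
iteration 4: ---o--------o-
iteration 5: o--oo-------o-
iteration 6: -o---o------o-
iteration 7: -oo--oo-----o-
iteration 8: ---o---o----o-
iteration 8 is ---o---o----o-, still not uniform -

no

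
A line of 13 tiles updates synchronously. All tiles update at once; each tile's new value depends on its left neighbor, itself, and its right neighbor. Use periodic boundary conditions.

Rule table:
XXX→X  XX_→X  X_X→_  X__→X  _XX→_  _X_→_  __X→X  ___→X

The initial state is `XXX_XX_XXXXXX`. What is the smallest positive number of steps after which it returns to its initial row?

XXX__X__XXXXX
XXXXX_XX_XXXX
XXXXX__X__XXX
XXXXXXX_XX_XX
XXXXXXX__X__X
XXXXXXXXX_XX_
_XXXXXXXX__X_
X_XXXXXXXXX_X
X__XXXXXXXX__
_XX_XXXXXXXXX
__X__XXXXXXXX
XX_XX_XXXXXXX
XX__X__XXXXXX
XXXX_XX_XXXXX
XXXX__X__XXXX
XXXXXX_XX_XXX
XXXXXX__X__XX
XXXXXXXX_XX_X
XXXXXXXX__X__
_XXXXXXXXX_XX
__XXXXXXXX__X
XX_XXXXXXXXX_
_X__XXXXXXXX_
X_XX_XXXXXXXX
X__X__XXXXXXX
XXX_XX_XXXXXX

26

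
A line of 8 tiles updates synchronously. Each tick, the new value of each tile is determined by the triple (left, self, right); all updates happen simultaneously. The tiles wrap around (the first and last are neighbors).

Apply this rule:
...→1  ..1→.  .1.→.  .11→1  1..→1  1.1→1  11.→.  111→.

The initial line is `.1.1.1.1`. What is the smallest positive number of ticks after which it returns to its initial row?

2

1.1.1.1.
.1.1.1.1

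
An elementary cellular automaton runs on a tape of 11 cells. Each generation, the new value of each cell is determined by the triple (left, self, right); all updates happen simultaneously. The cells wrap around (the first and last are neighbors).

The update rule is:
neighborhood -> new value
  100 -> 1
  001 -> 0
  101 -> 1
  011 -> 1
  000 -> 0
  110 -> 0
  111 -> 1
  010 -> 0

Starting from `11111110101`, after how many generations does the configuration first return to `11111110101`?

11

11111101011
11111010111
11110101111
11101011111
11010111111
10101111111
01011111111
10111111110
01111111101
11111111010
11111110101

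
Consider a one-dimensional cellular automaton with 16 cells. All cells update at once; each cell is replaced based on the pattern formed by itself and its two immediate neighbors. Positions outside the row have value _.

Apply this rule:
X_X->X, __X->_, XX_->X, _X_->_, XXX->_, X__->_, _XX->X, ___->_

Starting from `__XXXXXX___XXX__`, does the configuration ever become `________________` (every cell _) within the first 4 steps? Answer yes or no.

yes

step 1: __X____X___X_X__
step 2: ____________X___
step 3: ________________
all cells are _ at step 3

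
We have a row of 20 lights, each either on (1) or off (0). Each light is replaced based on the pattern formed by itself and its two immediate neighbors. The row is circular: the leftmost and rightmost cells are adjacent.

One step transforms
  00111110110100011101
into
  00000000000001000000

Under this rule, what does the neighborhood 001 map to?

0

At position 1 the neighborhood is 001; the next row has 0 there.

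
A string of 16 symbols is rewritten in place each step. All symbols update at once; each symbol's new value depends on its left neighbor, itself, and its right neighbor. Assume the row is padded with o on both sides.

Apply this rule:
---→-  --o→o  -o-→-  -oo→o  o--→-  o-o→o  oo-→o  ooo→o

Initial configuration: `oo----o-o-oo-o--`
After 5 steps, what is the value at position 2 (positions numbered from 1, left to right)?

o

oo---o-o-oooo--o
oo--o-o-ooooo-oo
oo-o-o-ooooooooo
ooo-o-oooooooooo
oooo-ooooooooooo
position 2 holds o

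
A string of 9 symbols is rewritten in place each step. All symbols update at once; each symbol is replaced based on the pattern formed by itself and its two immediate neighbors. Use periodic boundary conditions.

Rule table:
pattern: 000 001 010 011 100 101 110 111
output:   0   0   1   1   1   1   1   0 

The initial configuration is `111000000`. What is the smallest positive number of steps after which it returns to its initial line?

step 1: 101100000
step 2: 111110000
step 3: 100011000
step 4: 110011100
step 5: 111010110
step 6: 101111111
step 7: 111000000

7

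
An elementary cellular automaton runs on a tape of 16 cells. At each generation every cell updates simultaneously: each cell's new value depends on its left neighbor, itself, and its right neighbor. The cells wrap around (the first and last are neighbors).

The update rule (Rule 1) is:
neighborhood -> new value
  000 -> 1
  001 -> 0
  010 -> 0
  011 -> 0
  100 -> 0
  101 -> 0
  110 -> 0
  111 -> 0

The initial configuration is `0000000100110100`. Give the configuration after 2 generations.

0000000111111100

1111110000000001
0000000111111100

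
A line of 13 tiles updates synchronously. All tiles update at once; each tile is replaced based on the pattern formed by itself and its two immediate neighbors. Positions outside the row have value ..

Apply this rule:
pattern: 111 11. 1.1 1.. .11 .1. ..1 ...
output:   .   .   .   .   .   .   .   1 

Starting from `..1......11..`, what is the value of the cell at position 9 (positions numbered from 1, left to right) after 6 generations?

generation 1: 1...1111....1
generation 2: ..1......11..  (repeats generation 0; period 2)
generation 6: ..1......11..
position 9 holds .

.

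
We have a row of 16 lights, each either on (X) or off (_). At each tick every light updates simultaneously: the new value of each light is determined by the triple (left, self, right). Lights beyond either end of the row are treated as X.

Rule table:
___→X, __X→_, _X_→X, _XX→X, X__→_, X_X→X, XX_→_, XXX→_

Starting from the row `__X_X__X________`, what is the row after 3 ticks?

__X_XX_X___XXX_X

__XXX__X_XXXXXX_
__X____XXX_____X
__X_XX_X___XXX_X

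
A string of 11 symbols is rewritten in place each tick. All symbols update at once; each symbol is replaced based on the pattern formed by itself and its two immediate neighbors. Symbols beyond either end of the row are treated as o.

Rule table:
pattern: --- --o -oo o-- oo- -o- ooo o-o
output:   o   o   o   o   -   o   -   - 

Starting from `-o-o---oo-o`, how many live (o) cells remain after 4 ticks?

-o-ooooo--o
-o-o----ooo
-o-oooooo--
-o-o-----oo
count of o: 4

4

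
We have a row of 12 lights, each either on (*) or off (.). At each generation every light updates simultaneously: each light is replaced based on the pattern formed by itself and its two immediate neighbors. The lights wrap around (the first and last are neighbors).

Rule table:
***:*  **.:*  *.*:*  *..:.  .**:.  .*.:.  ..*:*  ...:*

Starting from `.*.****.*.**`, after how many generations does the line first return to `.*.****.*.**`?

*.*.****.*.*
**.*.****.*.
.**.*.****.*
*.**.*.****.
.*.**.*.****
*.*.**.*.***
**.*.**.*.**
***.*.**.*.*
****.*.**.*.
.****.*.**.*
*.****.*.**.
.*.****.*.**

12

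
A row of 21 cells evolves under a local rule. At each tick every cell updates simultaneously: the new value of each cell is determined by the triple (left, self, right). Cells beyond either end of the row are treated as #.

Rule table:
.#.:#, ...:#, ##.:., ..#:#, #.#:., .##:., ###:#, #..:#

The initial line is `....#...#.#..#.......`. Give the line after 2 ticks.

tick 1: #########.###########
tick 2: ########...##########

########...##########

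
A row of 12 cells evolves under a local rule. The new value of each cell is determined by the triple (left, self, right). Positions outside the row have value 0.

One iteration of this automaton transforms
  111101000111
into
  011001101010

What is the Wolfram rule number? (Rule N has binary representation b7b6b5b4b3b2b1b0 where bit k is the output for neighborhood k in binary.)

position 1: 111 → 1  (bit 7 = 1)
position 3: 110 → 0  (bit 6 = 0)
position 4: 101 → 0  (bit 5 = 0)
position 6: 100 → 1  (bit 4 = 1)
position 0: 011 → 0  (bit 3 = 0)
position 5: 010 → 1  (bit 2 = 1)
position 8: 001 → 1  (bit 1 = 1)
position 7: 000 → 0  (bit 0 = 0)
bits b7..b0 = 10010110 = 150

150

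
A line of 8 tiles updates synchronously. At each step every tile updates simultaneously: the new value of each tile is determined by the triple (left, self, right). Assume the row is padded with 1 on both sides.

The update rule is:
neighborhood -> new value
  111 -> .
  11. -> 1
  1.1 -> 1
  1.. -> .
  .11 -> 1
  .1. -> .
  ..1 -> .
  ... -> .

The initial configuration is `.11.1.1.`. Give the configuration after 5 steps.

1111.1.1
...11.11
...1111.
...1..11
......1.

......1.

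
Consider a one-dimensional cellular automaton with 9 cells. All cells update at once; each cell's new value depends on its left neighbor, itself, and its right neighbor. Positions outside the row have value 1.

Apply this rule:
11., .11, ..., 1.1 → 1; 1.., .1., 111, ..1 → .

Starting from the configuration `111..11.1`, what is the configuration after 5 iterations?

.11.1...1

iteration 1: ..1..1111
iteration 2: .....1...
iteration 3: .111...1.
iteration 4: 11.1.1..1
iteration 5: .11.1...1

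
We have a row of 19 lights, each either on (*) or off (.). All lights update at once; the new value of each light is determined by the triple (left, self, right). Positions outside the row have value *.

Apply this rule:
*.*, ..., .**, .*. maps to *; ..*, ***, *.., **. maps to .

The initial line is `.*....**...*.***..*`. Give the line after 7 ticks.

..***.**.*****.*.**

**.**.*..*.***....*
..**.**..***...**.*
..*.**...*...*.*.**
..***..*.*.*.*****.
..*....*******....*
..*.**.*.......**.*
..***.**.*****.*.**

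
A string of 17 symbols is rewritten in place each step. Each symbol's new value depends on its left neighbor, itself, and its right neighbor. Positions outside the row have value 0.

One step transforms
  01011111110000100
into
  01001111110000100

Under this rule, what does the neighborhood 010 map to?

1

At position 1 the neighborhood is 010; the next row has 1 there.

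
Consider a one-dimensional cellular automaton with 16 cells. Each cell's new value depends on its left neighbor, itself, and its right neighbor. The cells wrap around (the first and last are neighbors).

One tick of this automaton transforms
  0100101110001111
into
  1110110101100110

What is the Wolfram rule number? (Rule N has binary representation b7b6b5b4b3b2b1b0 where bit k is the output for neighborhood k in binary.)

position 7: 111 → 1  (bit 7 = 1)
position 8: 110 → 0  (bit 6 = 0)
position 0: 101 → 1  (bit 5 = 1)
position 2: 100 → 1  (bit 4 = 1)
position 6: 011 → 0  (bit 3 = 0)
position 1: 010 → 1  (bit 2 = 1)
position 3: 001 → 0  (bit 1 = 0)
position 10: 000 → 1  (bit 0 = 1)
bits b7..b0 = 10110101 = 181

181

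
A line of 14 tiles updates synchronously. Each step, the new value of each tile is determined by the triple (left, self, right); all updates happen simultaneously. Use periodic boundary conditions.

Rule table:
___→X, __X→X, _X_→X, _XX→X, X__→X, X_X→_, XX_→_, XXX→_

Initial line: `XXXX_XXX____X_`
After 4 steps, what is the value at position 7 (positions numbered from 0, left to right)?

X____X__XXXXX_
XXXXXXXXX_____
X________XXXXX
_XXXXXXXXX____
position 7 holds X

X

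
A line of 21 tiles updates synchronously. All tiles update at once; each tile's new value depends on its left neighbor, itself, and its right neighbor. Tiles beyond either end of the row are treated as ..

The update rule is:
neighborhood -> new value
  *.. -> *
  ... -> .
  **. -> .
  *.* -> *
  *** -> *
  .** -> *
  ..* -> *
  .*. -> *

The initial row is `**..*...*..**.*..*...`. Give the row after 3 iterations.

****.*****.******.***

*.****.*****.******..
*****.*****.******.*.
****.*****.******.***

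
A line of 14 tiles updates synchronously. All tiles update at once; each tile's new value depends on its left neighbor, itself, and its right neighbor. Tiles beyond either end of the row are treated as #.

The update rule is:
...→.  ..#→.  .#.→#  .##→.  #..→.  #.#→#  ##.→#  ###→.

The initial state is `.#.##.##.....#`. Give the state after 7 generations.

generation 1: ###.##.#......
generation 2: ..##.###......
generation 3: ...##..#......
generation 4: ....#..#......
generation 5: ....#..#......  (fixed point — unchanged through generation 7)

....#..#......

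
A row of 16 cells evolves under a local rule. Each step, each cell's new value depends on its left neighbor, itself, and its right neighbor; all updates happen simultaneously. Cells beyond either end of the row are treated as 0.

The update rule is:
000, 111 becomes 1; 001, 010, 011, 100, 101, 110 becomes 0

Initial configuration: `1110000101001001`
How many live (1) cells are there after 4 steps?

9

step 1: 0100110000000000
step 2: 0000000111111111
step 3: 1111110011111110
step 4: 0111100001111100
count of 1: 9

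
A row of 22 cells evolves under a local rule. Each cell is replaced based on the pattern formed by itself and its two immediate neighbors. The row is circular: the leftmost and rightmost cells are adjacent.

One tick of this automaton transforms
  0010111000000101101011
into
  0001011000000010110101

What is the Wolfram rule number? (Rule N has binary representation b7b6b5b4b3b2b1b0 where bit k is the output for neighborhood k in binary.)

position 5: 111 → 1  (bit 7 = 1)
position 6: 110 → 1  (bit 6 = 1)
position 3: 101 → 1  (bit 5 = 1)
position 0: 100 → 0  (bit 4 = 0)
position 4: 011 → 0  (bit 3 = 0)
position 2: 010 → 0  (bit 2 = 0)
position 1: 001 → 0  (bit 1 = 0)
position 8: 000 → 0  (bit 0 = 0)
bits b7..b0 = 11100000 = 224

224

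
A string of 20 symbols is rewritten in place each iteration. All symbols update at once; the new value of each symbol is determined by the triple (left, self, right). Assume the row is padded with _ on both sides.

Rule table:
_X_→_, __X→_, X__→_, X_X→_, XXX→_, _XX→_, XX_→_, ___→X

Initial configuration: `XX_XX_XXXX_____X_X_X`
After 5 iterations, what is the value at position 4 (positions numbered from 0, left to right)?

___________XXX______
XXXXXXXXXX_____XXXXX
___________XXX______  (repeats iteration 1; period 2)
iteration 5: ___________XXX______
position 4 holds _

_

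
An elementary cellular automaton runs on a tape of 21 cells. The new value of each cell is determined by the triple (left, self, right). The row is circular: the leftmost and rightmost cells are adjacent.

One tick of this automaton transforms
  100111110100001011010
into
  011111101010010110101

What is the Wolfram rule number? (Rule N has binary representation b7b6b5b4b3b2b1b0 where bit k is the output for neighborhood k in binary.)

position 4: 111 → 1  (bit 7 = 1)
position 7: 110 → 0  (bit 6 = 0)
position 8: 101 → 1  (bit 5 = 1)
position 1: 100 → 1  (bit 4 = 1)
position 3: 011 → 1  (bit 3 = 1)
position 0: 010 → 0  (bit 2 = 0)
position 2: 001 → 1  (bit 1 = 1)
position 11: 000 → 0  (bit 0 = 0)
bits b7..b0 = 10111010 = 186

186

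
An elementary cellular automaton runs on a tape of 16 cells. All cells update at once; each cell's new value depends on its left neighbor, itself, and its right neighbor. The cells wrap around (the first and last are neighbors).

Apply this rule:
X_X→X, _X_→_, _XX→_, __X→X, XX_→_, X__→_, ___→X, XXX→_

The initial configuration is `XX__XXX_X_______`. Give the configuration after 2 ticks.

_XX__XX__X______

tick 1: ___X___X__XXXXXX
tick 2: _XX__XX__X______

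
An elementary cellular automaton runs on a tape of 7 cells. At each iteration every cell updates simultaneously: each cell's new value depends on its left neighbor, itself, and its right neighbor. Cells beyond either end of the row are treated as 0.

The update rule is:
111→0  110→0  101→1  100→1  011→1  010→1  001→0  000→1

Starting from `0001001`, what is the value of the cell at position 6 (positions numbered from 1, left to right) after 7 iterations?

iteration 1: 1101101
iteration 2: 1011011
iteration 3: 1110110
iteration 4: 1001101
iteration 5: 1101011
iteration 6: 1011110
iteration 7: 1110001
position 6 holds 0

0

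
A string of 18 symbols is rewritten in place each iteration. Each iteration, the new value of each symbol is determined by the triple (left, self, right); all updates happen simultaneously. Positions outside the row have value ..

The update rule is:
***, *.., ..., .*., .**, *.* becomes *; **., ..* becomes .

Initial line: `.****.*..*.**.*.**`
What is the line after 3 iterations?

.*.***.***.****.**

.***.***.***.****.
.**.***.***.****.*
.*.***.***.****.**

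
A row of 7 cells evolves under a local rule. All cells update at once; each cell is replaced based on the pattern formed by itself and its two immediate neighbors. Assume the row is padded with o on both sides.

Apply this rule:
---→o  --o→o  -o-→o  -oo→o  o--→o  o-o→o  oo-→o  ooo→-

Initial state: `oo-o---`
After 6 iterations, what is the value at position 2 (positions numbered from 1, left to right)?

-oooooo
oo-----
-oooooo  (repeats iteration 1; period 2)
iteration 6: oo-----
position 2 holds o

o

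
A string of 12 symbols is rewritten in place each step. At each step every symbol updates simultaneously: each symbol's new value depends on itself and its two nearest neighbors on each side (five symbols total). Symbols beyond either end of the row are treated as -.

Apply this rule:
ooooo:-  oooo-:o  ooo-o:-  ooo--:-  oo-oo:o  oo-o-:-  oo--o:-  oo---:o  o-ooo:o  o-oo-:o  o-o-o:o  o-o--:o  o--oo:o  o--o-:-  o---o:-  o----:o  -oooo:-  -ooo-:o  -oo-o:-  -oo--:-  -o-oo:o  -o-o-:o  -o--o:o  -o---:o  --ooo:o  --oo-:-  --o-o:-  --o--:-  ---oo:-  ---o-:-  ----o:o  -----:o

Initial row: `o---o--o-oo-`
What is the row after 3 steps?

o--o----o---

-o---o--oo-o
--o---oo---o
o--o----o---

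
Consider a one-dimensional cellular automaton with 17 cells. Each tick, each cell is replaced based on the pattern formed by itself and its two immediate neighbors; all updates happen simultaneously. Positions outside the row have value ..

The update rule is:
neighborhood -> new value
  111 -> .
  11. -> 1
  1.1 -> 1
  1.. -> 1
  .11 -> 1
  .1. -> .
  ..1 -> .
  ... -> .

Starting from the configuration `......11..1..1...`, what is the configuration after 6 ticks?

......111..1..1..
......1.11..1..1.
.......1111..1..1
.......1..11..1..
........1.111..1.
.........11.11..1

.........11.11..1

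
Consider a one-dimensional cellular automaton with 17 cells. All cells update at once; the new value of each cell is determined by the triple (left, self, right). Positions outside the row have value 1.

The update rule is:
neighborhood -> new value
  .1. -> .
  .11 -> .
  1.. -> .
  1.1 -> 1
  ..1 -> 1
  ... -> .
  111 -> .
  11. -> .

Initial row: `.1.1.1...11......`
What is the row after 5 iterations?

iteration 1: 1.1.1...1.......1
iteration 2: .1.1...1.......1.
iteration 3: 1.1...1.......1.1
iteration 4: .1...1.......1.1.
iteration 5: 1...1.......1.1.1

1...1.......1.1.1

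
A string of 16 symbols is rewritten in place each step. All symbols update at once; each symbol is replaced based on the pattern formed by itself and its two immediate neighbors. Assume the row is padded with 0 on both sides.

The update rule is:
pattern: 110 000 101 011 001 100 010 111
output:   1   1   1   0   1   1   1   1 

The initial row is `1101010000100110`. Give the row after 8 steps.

0111111111111011
1011111111111101
1101111111111111
0110111111111111
1011011111111111
1101101111111111
0110110111111111
1011011011111111

1011011011111111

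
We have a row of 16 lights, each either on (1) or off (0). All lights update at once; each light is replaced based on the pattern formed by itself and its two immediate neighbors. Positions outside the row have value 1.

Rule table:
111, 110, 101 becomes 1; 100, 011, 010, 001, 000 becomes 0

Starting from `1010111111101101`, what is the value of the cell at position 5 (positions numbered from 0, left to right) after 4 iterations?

1101011111110110
1110101111111011
1111010111111101
1111101011111110
position 5 holds 0

0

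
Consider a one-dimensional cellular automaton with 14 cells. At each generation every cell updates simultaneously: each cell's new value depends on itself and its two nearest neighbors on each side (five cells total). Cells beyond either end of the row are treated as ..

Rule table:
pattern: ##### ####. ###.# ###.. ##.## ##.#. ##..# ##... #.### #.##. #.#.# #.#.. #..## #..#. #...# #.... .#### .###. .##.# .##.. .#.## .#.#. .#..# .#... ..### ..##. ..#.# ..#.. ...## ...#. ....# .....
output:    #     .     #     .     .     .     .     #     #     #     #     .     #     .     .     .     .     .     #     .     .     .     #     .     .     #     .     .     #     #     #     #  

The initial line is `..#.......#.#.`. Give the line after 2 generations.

#.#.#..#..#.##

##...#####....
#.#.#..#..#.##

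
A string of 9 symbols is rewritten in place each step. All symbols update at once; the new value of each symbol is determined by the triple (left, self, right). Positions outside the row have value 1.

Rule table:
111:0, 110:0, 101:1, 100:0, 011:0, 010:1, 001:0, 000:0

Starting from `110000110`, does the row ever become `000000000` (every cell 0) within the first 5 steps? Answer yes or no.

000000001
000000000
all cells are 0 at step 2

yes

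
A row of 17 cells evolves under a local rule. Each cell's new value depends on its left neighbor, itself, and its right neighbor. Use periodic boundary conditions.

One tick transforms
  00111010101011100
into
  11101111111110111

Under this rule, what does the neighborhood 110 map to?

At position 4 the neighborhood is 110; the next row has 1 there.

1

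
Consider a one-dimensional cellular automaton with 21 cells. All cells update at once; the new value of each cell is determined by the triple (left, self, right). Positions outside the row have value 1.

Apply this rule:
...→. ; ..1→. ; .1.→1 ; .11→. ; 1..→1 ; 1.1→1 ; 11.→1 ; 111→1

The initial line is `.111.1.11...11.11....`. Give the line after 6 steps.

111111.11111.11...11.

1.11111.11...11.11...
11.11111.11...11.11..
111.11111.11...11.11.
1111.11111.11...11.11
11111.11111.11...11.1
111111.11111.11...11.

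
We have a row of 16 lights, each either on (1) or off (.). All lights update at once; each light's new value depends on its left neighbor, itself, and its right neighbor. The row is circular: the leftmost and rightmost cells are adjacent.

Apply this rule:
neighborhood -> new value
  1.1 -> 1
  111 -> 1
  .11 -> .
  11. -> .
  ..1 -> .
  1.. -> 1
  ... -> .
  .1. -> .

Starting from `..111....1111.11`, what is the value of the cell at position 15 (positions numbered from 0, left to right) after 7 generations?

generation 1: 1..1.1....11.1..
generation 2: .1..1.1.....1.1.
generation 3: ..1..1.1.....1.1
generation 4: 1..1..1.1.....1.
generation 5: .1..1..1.1.....1
generation 6: 1.1..1..1.1.....
generation 7: .1.1..1..1.1....
position 15 holds .

.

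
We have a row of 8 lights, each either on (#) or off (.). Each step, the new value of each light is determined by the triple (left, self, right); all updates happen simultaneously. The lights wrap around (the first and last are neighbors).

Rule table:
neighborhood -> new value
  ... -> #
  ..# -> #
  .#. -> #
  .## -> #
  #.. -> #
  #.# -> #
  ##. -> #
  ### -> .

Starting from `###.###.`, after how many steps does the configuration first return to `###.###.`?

#.###.##
###.###.

2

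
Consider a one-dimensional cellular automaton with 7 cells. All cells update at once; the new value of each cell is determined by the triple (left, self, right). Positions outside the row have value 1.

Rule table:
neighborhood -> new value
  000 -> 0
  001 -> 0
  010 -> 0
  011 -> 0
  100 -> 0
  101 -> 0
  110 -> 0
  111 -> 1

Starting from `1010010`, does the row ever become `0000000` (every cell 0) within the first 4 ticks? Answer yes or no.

yes

tick 1: 0000000
all cells are 0 at tick 1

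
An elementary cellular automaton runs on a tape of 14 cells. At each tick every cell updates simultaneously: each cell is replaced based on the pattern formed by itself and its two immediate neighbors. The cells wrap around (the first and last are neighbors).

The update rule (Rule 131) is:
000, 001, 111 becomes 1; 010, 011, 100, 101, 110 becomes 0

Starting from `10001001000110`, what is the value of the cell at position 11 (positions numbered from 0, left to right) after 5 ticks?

1

00110010011000
11000100100011
10011001001101
00100010010000
11001100100111
position 11 holds 1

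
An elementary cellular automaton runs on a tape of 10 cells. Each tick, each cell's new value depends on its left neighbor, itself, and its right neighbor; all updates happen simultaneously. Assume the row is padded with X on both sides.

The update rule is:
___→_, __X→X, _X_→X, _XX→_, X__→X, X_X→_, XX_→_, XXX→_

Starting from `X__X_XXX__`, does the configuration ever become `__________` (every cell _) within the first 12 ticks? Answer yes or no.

tick 1: _XXX____XX
tick 2: ____X__X__
tick 3: X__XXXXXXX
tick 4: _XX_______
tick 5: ___X_____X
tick 6: X_XXX___X_
tick 7: _____X_XX_
tick 8: X___XX____
tick 9: _X_X__X__X
tick 10: _X_XXXXXX_
tick 11: _X________
tick 12: _XX______X
tick 12 is _XX______X, still not uniform _

no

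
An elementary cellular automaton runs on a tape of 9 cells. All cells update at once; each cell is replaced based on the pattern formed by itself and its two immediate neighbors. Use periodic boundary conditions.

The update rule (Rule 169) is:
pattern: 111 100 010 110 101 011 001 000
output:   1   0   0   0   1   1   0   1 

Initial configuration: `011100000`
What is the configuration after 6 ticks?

011001111
110001110
100101101
000011011
011010110
010101100

010101100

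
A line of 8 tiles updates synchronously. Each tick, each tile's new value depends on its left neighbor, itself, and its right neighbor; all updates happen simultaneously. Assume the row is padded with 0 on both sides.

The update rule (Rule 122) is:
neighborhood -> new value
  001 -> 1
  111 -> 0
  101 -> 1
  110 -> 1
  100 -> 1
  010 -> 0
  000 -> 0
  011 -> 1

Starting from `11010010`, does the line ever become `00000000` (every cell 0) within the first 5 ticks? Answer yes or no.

no

11101101
10111110
01100011
11110111
10011101
tick 5 is 10011101, still not uniform 0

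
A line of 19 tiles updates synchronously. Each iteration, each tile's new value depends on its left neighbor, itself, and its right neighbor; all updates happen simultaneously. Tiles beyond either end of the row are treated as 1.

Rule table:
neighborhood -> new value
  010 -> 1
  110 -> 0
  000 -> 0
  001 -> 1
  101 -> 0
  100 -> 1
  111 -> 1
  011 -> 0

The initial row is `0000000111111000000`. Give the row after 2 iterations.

iteration 1: 1000001011110100001
iteration 2: 0100011001100110010

0100011001100110010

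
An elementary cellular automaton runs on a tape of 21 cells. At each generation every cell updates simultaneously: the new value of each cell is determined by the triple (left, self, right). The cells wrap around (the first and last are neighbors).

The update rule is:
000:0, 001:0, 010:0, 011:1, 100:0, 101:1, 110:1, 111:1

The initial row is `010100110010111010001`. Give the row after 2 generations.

101000110001111100000
010000110001111100000

010000110001111100000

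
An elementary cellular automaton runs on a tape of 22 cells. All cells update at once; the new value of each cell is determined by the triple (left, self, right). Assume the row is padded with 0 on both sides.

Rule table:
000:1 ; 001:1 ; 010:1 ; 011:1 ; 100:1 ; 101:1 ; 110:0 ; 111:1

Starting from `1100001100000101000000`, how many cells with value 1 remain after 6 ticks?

19

1011111011111111111111
1111110111111111111110
1111101111111111111101
1111011111111111111011
1110111111111111110110
1101111111111111101101
count of 1: 19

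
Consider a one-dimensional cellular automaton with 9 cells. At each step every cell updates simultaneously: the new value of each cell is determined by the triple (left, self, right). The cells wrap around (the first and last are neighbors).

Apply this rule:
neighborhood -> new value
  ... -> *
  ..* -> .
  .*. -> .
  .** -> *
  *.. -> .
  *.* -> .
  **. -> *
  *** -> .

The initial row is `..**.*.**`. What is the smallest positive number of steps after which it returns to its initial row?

2

..**...**
..**.*.**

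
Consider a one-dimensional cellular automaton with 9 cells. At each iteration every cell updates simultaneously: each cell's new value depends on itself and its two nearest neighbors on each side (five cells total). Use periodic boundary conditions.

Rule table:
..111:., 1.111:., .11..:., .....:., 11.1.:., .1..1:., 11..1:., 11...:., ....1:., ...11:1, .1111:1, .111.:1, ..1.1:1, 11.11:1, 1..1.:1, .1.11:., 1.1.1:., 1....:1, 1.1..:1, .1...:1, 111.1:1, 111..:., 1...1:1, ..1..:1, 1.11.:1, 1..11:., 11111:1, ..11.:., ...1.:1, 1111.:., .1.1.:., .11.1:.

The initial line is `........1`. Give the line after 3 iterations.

11.....11
...1..1.1
1111.11.1

1111.11.1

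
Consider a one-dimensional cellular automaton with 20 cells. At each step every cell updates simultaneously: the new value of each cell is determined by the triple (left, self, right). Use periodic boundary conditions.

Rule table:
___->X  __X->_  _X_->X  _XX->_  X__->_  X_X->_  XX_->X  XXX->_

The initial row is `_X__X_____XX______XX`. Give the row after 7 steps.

_X__X_X_X__X__X_X__X

step 1: _X__X_XXX__X_XXXX__X
step 2: _X__X___X__X____X__X
step 3: _X__X_X_X__X_XX_X__X
step 4: _X__X_X_X__X__X_X__X
step 5: _X__X_X_X__X__X_X__X  (fixed point — unchanged through step 7)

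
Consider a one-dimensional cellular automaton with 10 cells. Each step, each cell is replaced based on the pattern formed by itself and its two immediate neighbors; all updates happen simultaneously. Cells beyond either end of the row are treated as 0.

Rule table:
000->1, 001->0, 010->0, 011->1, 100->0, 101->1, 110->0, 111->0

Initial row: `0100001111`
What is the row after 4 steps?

0101001000

0001101000
1101010011
1010100010
0101001000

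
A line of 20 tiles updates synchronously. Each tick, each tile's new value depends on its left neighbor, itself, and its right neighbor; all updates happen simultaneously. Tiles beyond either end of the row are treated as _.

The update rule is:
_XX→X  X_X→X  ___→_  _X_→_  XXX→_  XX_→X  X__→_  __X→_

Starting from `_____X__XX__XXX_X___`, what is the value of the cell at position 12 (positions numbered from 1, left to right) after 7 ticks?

tick 1: ________XX__X_XX____
tick 2: ________XX___XXX____
tick 3: ________XX___X_X____
tick 4: ________XX____X_____
tick 5: ________XX__________
tick 6: ________XX__________  (fixed point — unchanged through tick 7)
position 12 holds _

_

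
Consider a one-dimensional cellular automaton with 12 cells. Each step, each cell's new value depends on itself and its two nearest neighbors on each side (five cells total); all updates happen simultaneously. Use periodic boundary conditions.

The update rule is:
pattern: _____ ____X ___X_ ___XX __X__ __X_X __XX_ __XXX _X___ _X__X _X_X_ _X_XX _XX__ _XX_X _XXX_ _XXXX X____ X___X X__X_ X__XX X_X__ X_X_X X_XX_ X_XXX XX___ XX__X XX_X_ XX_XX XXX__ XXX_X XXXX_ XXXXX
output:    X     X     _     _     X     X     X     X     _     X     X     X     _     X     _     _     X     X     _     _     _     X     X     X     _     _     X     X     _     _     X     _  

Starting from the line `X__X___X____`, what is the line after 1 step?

XX_X_X_X_XX_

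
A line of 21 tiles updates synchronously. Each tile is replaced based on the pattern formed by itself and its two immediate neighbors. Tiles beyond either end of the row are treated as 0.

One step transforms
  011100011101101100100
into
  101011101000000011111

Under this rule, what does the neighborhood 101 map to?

At position 10 the neighborhood is 101; the next row has 0 there.

0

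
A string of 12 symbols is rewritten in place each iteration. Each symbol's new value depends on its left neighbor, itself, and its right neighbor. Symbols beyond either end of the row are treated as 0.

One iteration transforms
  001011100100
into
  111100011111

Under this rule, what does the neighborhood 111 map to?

At position 5 the neighborhood is 111; the next row has 0 there.

0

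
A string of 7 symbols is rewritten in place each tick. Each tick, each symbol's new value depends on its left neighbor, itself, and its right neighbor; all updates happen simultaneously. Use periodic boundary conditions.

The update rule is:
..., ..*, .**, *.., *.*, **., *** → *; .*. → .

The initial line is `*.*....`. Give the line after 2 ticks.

*.*****

tick 1: .*.****
tick 2: *.*****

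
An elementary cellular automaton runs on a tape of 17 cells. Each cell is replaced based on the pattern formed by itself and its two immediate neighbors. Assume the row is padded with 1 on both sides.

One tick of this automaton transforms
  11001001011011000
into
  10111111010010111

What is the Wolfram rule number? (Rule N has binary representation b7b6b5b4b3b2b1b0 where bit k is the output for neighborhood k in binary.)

position 0: 111 → 1  (bit 7 = 1)
position 1: 110 → 0  (bit 6 = 0)
position 8: 101 → 0  (bit 5 = 0)
position 2: 100 → 1  (bit 4 = 1)
position 9: 011 → 1  (bit 3 = 1)
position 4: 010 → 1  (bit 2 = 1)
position 3: 001 → 1  (bit 1 = 1)
position 15: 000 → 1  (bit 0 = 1)
bits b7..b0 = 10011111 = 159

159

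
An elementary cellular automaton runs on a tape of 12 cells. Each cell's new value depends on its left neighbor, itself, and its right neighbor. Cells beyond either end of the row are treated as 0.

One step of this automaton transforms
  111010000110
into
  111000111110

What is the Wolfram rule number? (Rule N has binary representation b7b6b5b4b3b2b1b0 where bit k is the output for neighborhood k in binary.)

203

position 1: 111 → 1  (bit 7 = 1)
position 2: 110 → 1  (bit 6 = 1)
position 3: 101 → 0  (bit 5 = 0)
position 5: 100 → 0  (bit 4 = 0)
position 0: 011 → 1  (bit 3 = 1)
position 4: 010 → 0  (bit 2 = 0)
position 8: 001 → 1  (bit 1 = 1)
position 6: 000 → 1  (bit 0 = 1)
bits b7..b0 = 11001011 = 203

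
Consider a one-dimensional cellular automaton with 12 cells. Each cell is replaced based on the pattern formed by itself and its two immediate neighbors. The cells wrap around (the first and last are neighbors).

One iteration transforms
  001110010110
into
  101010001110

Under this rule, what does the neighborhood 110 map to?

1

At position 4 the neighborhood is 110; the next row has 1 there.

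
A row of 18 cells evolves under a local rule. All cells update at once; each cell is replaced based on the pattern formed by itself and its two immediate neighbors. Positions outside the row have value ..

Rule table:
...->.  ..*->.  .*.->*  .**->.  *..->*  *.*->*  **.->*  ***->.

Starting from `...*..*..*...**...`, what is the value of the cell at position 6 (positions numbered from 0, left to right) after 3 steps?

step 1: ...**.**.**...**..
step 2: ....**.**.**...**.
step 3: .....**.**.**...**
position 6 holds *

*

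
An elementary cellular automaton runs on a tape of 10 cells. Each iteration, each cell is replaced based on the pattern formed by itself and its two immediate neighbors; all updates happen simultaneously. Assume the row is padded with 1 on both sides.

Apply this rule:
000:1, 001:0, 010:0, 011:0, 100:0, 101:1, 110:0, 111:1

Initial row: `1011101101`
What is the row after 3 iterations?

0101001100

0101010010
1010100001
0101001100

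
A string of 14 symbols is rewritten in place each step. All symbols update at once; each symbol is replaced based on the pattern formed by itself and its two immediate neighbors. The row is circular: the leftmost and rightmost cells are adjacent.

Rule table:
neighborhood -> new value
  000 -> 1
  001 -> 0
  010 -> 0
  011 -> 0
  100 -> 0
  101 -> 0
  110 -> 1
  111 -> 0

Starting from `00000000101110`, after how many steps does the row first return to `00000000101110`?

14

11111110000010
00000010111000
11111000001011
00001011100000
11100000101111
00101110000000
10000010111111
10111000000000
00001011111110
11100000000010
00101111111000
10000000001011
10111111100000
00000000101110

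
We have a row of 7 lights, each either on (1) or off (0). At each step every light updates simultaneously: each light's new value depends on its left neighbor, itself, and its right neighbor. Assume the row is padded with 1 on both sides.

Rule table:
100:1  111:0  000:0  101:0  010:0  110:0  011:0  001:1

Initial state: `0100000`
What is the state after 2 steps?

step 1: 0010001
step 2: 1101010

1101010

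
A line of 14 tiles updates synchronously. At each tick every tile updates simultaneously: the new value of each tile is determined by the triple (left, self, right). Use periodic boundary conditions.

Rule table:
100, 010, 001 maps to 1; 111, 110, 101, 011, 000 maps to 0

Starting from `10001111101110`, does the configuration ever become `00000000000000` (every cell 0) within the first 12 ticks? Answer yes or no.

tick 1: 11010000000000
tick 2: 00011000000001
tick 3: 10100100000011
tick 4: 00111110000100
tick 5: 01000001001110
tick 6: 11100011110001
tick 7: 00010100001010
tick 8: 00110110011011
tick 9: 11000001100000
tick 10: 00100010010001
tick 11: 11110111111011
tick 12: 00000000000000
all cells are 0 at tick 12

yes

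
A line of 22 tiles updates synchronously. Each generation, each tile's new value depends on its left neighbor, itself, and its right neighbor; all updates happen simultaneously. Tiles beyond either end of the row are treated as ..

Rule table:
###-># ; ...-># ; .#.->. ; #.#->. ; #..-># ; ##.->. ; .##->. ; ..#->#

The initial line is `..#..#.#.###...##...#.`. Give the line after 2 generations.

##.##.....#.###..###.#
.....#####...#.##.#...

.....#####...#.##.#...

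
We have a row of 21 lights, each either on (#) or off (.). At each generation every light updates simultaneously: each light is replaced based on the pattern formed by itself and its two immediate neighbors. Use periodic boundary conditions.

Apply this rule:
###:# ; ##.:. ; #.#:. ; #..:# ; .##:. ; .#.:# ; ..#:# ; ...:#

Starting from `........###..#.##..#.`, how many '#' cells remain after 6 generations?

generation 1: ########.#.###...####
generation 2: #######..#..#.###.###
generation 3: ######.######..#...##
generation 4: #####...####.######.#
generation 5: ####.###.##...####...
generation 6: .##...#....###.##.###
count of #: 11

11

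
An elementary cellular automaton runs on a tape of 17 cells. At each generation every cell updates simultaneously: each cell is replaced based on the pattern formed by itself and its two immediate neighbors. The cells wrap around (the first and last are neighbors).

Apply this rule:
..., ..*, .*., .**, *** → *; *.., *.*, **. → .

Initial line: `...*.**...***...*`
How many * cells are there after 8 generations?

9

generation 1: .***.*..****..***
generation 2: .**..*.****..***.
generation 3: **..**.***..***..
generation 4: *..**..**..***..*
generation 5: ..**..**..***..**
generation 6: .**..**..***..**.
generation 7: **..**..***..**..
generation 8: *..**..***..**..*
count of *: 9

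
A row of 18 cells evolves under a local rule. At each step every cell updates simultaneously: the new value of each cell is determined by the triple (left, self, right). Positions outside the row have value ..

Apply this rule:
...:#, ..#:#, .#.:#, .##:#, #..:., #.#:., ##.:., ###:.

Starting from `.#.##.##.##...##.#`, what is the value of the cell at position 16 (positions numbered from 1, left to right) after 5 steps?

step 1: ##.#..#..#..###..#
step 2: #..#.##.##.##...##
step 3: #.##.#..#..#..###.
step 4: #.#..#.##.##.##...
step 5: #.#.##.#..#..#..##
position 16 holds .

.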